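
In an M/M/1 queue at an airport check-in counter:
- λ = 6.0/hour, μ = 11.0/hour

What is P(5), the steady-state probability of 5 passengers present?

ρ = λ/μ = 6.0/11.0 = 0.5455
P(n) = (1-ρ)ρⁿ
P(5) = (1-0.5455) × 0.5455^5
P(5) = 0.4545 × 0.04830
P(5) = 0.02195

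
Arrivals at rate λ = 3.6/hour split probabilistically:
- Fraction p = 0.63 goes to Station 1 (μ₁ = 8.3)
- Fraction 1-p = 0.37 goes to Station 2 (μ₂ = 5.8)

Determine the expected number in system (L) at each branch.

Effective rates: λ₁ = 3.6×0.63 = 2.268, λ₂ = 3.6×0.37 = 1.332
Station 1: ρ₁ = 2.268/8.3 = 0.27325, L₁ = ρ₁/(1-ρ₁) = 0.27325/(1-0.27325) = 0.3760
Station 2: ρ₂ = 1.332/5.8 = 0.22966, L₂ = ρ₂/(1-ρ₂) = 0.22966/(1-0.22966) = 0.2981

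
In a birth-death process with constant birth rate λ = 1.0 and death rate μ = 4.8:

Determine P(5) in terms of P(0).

For constant rates: P(n)/P(0) = (λ/μ)^n
P(5)/P(0) = (1.0/4.8)^5 = 0.208333^5 = 0.0003925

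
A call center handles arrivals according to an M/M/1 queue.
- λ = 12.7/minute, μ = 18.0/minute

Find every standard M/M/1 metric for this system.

Step 1: ρ = λ/μ = 12.7/18.0 = 0.7056
Step 2: L = λ/(μ-λ) = 12.7/5.30 = 2.3962
Step 3: Lq = λ²/(μ(μ-λ)) = 161.29/(18.0×5.30) = 1.6907
Step 4: W = 1/(μ-λ) = 1/5.30 = 0.18868
Step 5: Wq = λ/(μ(μ-λ)) = 12.7/(18.0×5.30) = 0.1331
Step 6: P(0) = 1-ρ = 0.2944
Verify: L = λW = 12.7×0.18868 = 2.3962 ✔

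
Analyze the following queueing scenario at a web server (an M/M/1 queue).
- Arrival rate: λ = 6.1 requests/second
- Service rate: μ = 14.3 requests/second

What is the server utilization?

Server utilization: ρ = λ/μ
ρ = 6.1/14.3 = 0.4266
The server is busy 42.66% of the time.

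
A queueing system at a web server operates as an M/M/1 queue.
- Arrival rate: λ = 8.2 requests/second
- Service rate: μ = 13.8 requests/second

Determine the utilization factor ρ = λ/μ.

Server utilization: ρ = λ/μ
ρ = 8.2/13.8 = 0.5942
The server is busy 59.42% of the time.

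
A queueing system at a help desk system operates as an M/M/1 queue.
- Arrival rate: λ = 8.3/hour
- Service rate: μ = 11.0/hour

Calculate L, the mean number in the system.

ρ = λ/μ = 8.3/11.0 = 0.7545
For M/M/1: L = λ/(μ-λ)
L = 8.3/(11.0-8.3) = 8.3/2.70
L = 3.0741 tickets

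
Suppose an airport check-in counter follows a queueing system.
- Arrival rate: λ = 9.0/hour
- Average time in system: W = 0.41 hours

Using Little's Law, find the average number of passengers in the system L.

Little's Law: L = λW
L = 9.0 × 0.41 = 3.6900 passengers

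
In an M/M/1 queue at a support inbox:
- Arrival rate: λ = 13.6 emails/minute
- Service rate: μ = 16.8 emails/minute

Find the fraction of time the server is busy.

Server utilization: ρ = λ/μ
ρ = 13.6/16.8 = 0.8095
The server is busy 80.95% of the time.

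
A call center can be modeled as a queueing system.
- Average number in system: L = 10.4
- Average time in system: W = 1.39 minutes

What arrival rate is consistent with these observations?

Little's Law: L = λW, so λ = L/W
λ = 10.4/1.39 = 7.4820 calls/minute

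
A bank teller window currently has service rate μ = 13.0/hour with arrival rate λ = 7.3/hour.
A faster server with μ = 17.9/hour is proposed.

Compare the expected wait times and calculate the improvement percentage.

System 1: ρ₁ = 7.3/13.0 = 0.5615, W₁ = 1/(13.0-7.3) = 0.17544
System 2: ρ₂ = 7.3/17.9 = 0.4078, W₂ = 1/(17.9-7.3) = 0.094340
Improvement: (W₁-W₂)/W₁ = (0.17544-0.094340)/0.17544 = 46.23%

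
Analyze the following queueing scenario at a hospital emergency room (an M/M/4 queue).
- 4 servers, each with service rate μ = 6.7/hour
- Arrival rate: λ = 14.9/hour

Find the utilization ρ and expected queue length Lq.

Traffic intensity: ρ = λ/(cμ) = 14.9/(4×6.7) = 0.5560
Since ρ = 0.5560 < 1, system is stable.
Offered load a = λ/μ = cρ = 14.9/6.7 = 2.2239
P₀ = [ Σₙ₌₀^3 aⁿ/n! + a^4/(4!(1-ρ)) ]⁻¹
Σ = a^0/0! + a^1/1! + a^2/2! + a^3/3! = 1.0000 + 2.2239 + 2.4728 + 1.8331 = 7.5298
a^4/(4!(1-ρ)) = 24.4594/(24 × 0.44403) = 2.2952
P₀ = 1/(7.5298 + 2.2952) = 0.1018
Lq = P₀·a^4·ρ / (4!(1-ρ)²) = 0.1018 × 24.4594 × 0.5560 / (24 × 0.1972) = 0.2925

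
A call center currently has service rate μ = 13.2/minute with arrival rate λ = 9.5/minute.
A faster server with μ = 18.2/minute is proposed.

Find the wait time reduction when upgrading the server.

System 1: ρ₁ = 9.5/13.2 = 0.7197, W₁ = 1/(13.2-9.5) = 0.27027
System 2: ρ₂ = 9.5/18.2 = 0.5220, W₂ = 1/(18.2-9.5) = 0.11494
Improvement: (W₁-W₂)/W₁ = (0.27027-0.11494)/0.27027 = 57.47%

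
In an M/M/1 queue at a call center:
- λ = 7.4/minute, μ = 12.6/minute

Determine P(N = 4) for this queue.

ρ = λ/μ = 7.4/12.6 = 0.5873
P(n) = (1-ρ)ρⁿ
P(4) = (1-0.5873) × 0.5873^4
P(4) = 0.41270 × 0.11897
P(4) = 0.04910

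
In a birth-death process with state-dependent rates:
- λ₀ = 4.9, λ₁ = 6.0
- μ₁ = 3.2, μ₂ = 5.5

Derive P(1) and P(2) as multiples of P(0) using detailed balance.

Balance equations:
State 0: λ₀P₀ = μ₁P₁ → P₁ = (λ₀/μ₁)P₀ = (4.9/3.2)P₀ = 1.5312P₀
State 1: P₂ = (λ₀λ₁)/(μ₁μ₂)P₀ = (4.9×6.0)/(3.2×5.5)P₀ = 1.6705P₀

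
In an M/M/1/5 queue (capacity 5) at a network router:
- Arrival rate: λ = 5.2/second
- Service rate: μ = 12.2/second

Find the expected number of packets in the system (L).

ρ = λ/μ = 5.2/12.2 = 0.42623
P₀ = (1-ρ)/(1-ρ^(K+1)) = (1-0.42623)/(1-0.42623^6) = 0.57377/0.99400 = 0.5772
P_K = P₀×ρ^K = 0.57723 × 0.42623^5 = 0.57723 × 0.014068 = 0.008120
L = ρ[1 - (K+1)ρ^K + Kρ^(K+1)] / [(1-ρ)(1-ρ^(K+1))]
L = 0.42623 × (1 - 6×0.01407 + 5×0.005996) / ((1 - 0.42623) × (1 - 0.005996)) = 0.7067 packets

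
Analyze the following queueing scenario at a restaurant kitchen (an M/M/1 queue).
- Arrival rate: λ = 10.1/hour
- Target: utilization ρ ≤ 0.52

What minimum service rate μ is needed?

ρ = λ/μ, so μ = λ/ρ
μ ≥ 10.1/0.52 = 19.4231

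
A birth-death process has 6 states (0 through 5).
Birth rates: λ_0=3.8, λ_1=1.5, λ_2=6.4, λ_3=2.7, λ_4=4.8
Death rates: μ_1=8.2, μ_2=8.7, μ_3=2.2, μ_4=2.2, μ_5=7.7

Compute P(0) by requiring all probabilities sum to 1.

Ratios P(n)/P(0) = (λ₀···λₙ₋₁)/(μ₁···μₙ):
P(1)/P(0) = (3.8)/(8.2) = 0.4634
P(2)/P(0) = (3.8×1.5)/(8.2×8.7) = 0.07990
P(3)/P(0) = (3.8×1.5×6.4)/(8.2×8.7×2.2) = 0.2324
P(4)/P(0) = (3.8×1.5×6.4×2.7)/(8.2×8.7×2.2×2.2) = 0.2853
P(5)/P(0) = (3.8×1.5×6.4×2.7×4.8)/(8.2×8.7×2.2×2.2×7.7) = 0.1778

Normalization: ∑ P(n) = 1
P(0) × (1.0000 + 0.4634 + 0.07990 + 0.2324 + 0.2853 + 0.1778) = 1
P(0) × 2.2388 = 1
P(0) = 1/2.2388 = 0.4467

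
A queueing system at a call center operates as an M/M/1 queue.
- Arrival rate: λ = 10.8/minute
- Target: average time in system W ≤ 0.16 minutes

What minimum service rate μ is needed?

For M/M/1: W = 1/(μ-λ)
Need W ≤ 0.16, so 1/(μ-λ) ≤ 0.16
μ - λ ≥ 1/0.16 = 6.2500
μ ≥ 10.8 + 6.2500 = 17.0500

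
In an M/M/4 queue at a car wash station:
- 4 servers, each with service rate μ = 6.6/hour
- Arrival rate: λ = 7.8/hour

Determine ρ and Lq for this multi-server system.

Traffic intensity: ρ = λ/(cμ) = 7.8/(4×6.6) = 0.2955
Since ρ = 0.2955 < 1, system is stable.
Offered load a = λ/μ = cρ = 7.8/6.6 = 1.1818
P₀ = [ Σₙ₌₀^3 aⁿ/n! + a^4/(4!(1-ρ)) ]⁻¹
Σ = a^0/0! + a^1/1! + a^2/2! + a^3/3! = 1.0000 + 1.1818 + 0.69835 + 0.27511 = 3.1553
a^4/(4!(1-ρ)) = 1.9508/(24 × 0.7045) = 0.1154
P₀ = 1/(3.15527 + 0.115367) = 0.3058
Lq = P₀·a^4·ρ / (4!(1-ρ)²) = 0.30575 × 1.9508 × 0.29545 / (24 × 0.49638) = 0.01479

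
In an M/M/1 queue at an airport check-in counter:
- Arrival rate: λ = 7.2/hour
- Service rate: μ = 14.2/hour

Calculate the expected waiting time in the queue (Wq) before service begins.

First, compute utilization: ρ = λ/μ = 7.2/14.2 = 0.5070
For M/M/1: Wq = λ/(μ(μ-λ))
Wq = 7.2/(14.2 × (14.2-7.2))
Wq = 7.2/(14.2 × 7.00)
Wq = 0.07243 hours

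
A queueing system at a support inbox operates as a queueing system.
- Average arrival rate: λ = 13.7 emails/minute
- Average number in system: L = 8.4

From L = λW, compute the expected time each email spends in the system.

Little's Law: L = λW, so W = L/λ
W = 8.4/13.7 = 0.6131 minutes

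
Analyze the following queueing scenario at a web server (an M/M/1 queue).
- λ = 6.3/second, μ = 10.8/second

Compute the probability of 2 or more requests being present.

ρ = λ/μ = 6.3/10.8 = 0.58333
P(N ≥ n) = ρⁿ
P(N ≥ 2) = 0.58333^2
P(N ≥ 2) = 0.3403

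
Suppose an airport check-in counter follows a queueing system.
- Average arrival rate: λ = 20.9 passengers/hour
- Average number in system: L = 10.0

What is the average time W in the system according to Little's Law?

Little's Law: L = λW, so W = L/λ
W = 10.0/20.9 = 0.4785 hours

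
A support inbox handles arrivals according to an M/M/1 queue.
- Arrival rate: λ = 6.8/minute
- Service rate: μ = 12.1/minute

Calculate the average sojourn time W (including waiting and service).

First, compute utilization: ρ = λ/μ = 6.8/12.1 = 0.5620
For M/M/1: W = 1/(μ-λ)
W = 1/(12.1-6.8) = 1/5.30
W = 0.1887 minutes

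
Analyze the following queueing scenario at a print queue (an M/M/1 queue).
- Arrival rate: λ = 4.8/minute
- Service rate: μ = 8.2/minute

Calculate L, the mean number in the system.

ρ = λ/μ = 4.8/8.2 = 0.5854
For M/M/1: L = λ/(μ-λ)
L = 4.8/(8.2-4.8) = 4.8/3.40
L = 1.4118 jobs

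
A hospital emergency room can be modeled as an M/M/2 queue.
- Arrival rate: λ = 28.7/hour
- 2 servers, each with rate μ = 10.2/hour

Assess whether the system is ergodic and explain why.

Stability requires ρ = λ/(cμ) < 1
ρ = 28.7/(2 × 10.2) = 28.7/20.40 = 1.4069
Since 1.4069 ≥ 1, the system is UNSTABLE.
Need c > λ/μ = 28.7/10.2 = 2.81.
Minimum servers needed: c = 3.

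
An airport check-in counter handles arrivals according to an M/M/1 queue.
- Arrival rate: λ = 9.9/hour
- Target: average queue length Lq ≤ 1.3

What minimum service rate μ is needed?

For M/M/1: Lq = λ²/(μ(μ-λ))
Need Lq ≤ 1.3, i.e. μ(μ-λ) ≥ λ²/1.3
μ² - 9.9μ - 98.01/1.3 ≥ 0  →  μ² - 9.9μ - 75.3923 ≥ 0
Quadratic formula (positive root): μ = [λ + √(λ² + 4×75.3923)]/2
Discriminant: 98.01 + 4×75.3923 = 399.5792, √399.5792 = 19.9895
μ ≥ (9.9 + 19.9895)/2 = 14.9447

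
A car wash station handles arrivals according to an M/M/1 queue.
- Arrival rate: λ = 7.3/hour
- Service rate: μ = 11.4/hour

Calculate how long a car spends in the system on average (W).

First, compute utilization: ρ = λ/μ = 7.3/11.4 = 0.6404
For M/M/1: W = 1/(μ-λ)
W = 1/(11.4-7.3) = 1/4.10
W = 0.2439 hours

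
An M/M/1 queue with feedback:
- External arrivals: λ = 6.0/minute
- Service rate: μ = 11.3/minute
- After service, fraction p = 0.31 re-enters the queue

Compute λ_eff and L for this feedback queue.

Effective arrival rate: λ_eff = λ/(1-p) = 6.0/(1-0.31) = 6.0/0.69 = 8.69565
ρ = λ_eff/μ = 8.69565/11.3 = 0.769527
L = ρ/(1-ρ) = 0.769527/(1-0.769527) = 3.3389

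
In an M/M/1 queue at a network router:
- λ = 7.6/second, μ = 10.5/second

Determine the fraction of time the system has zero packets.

ρ = λ/μ = 7.6/10.5 = 0.7238
P(0) = 1 - ρ = 1 - 0.7238 = 0.2762
The server is idle 27.62% of the time.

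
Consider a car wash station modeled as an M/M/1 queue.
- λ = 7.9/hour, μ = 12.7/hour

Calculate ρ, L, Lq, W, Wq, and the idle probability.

Step 1: ρ = λ/μ = 7.9/12.7 = 0.6220
Step 2: L = λ/(μ-λ) = 7.9/4.80 = 1.6458
Step 3: Lq = λ²/(μ(μ-λ)) = 62.41/(12.7×4.80) = 1.0238
Step 4: W = 1/(μ-λ) = 1/4.80 = 0.20833
Step 5: Wq = λ/(μ(μ-λ)) = 7.9/(12.7×4.80) = 0.1296
Step 6: P(0) = 1-ρ = 0.3780
Verify: L = λW = 7.9×0.20833 = 1.6458 ✔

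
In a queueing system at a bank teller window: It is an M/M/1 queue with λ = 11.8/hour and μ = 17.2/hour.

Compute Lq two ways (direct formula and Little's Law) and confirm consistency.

Method 1 (direct): Lq = λ²/(μ(μ-λ)) = 139.24/(17.2 × 5.40) = 1.4991

Method 2 (Little's Law):
W = 1/(μ-λ) = 1/5.40 = 0.1851852
Wq = W - 1/μ = 0.1851852 - 0.05813953 = 0.127046
Lq = λWq = 11.8 × 0.127046 = 1.4991 ✔ (matches Method 1)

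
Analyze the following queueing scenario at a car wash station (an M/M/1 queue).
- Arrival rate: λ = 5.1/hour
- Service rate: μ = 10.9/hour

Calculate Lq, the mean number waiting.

ρ = λ/μ = 5.1/10.9 = 0.4679
For M/M/1: Lq = λ²/(μ(μ-λ))
Lq = 26.01/(10.9 × 5.80)
Lq = 0.4114 cars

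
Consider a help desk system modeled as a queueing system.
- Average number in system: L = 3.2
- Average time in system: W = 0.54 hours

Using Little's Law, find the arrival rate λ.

Little's Law: L = λW, so λ = L/W
λ = 3.2/0.54 = 5.9259 tickets/hour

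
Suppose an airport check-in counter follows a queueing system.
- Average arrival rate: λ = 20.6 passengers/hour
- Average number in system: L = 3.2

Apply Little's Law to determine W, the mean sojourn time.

Little's Law: L = λW, so W = L/λ
W = 3.2/20.6 = 0.1553 hours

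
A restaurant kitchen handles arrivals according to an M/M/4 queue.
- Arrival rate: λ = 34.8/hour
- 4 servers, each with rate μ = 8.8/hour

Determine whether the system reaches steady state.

Stability requires ρ = λ/(cμ) < 1
ρ = 34.8/(4 × 8.8) = 34.8/35.20 = 0.9886
Since 0.9886 < 1, the system is STABLE.
The servers are busy 98.86% of the time.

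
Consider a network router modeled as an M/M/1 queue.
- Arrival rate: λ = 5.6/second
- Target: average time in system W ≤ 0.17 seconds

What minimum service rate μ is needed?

For M/M/1: W = 1/(μ-λ)
Need W ≤ 0.17, so 1/(μ-λ) ≤ 0.17
μ - λ ≥ 1/0.17 = 5.8824
μ ≥ 5.6 + 5.8824 = 11.4824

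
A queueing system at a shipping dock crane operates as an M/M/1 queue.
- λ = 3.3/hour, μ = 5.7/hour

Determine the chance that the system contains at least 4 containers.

ρ = λ/μ = 3.3/5.7 = 0.5789
P(N ≥ n) = ρⁿ
P(N ≥ 4) = 0.5789^4
P(N ≥ 4) = 0.1123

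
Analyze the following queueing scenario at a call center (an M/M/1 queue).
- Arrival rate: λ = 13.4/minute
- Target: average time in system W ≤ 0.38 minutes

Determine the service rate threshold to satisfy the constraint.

For M/M/1: W = 1/(μ-λ)
Need W ≤ 0.38, so 1/(μ-λ) ≤ 0.38
μ - λ ≥ 1/0.38 = 2.6316
μ ≥ 13.4 + 2.6316 = 16.0316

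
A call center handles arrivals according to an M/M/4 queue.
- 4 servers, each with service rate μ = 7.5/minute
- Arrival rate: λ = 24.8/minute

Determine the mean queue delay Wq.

Traffic intensity: ρ = λ/(cμ) = 24.8/(4×7.5) = 0.8267
Since ρ = 0.8267 < 1, system is stable.
Offered load a = λ/μ = cρ = 24.8/7.5 = 3.3067
P₀ = [ Σₙ₌₀^3 aⁿ/n! + a^4/(4!(1-ρ)) ]⁻¹
Σ = a^0/0! + a^1/1! + a^2/2! + a^3/3! = 1.0000 + 3.3067 + 5.4670 + 6.0259 = 15.7996
a^4/(4!(1-ρ)) = 119.5533/(24 × 0.173333) = 28.7388
P₀ = 1/(15.7996 + 28.7388) = 0.02245
Lq = P₀·a^4·ρ / (4!(1-ρ)²) = 0.0224526 × 119.5533 × 0.826667 / (24 × 0.0300444) = 3.0774
Wq = Lq/λ = 3.0774/24.8 = 0.1241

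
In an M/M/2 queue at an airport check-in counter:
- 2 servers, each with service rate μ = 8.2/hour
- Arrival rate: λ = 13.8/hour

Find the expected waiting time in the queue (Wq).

Traffic intensity: ρ = λ/(cμ) = 13.8/(2×8.2) = 0.8415
Since ρ = 0.8415 < 1, system is stable.
Offered load a = λ/μ = cρ = 13.8/8.2 = 1.6829
P₀ = [ Σₙ₌₀^1 aⁿ/n! + a^2/(2!(1-ρ)) ]⁻¹
Σ = a^0/0! + a^1/1! = 1.0000 + 1.6829 = 2.6829
a^2/(2!(1-ρ)) = 2.832243/(2 × 0.1585366) = 8.9325
P₀ = 1/(2.6829 + 8.9325) = 0.08609
Lq = P₀·a^2·ρ / (2!(1-ρ)²) = 0.0860927 × 2.83224 × 0.841463 / (2 × 0.0251338) = 4.0817
Wq = Lq/λ = 4.0817/13.8 = 0.2958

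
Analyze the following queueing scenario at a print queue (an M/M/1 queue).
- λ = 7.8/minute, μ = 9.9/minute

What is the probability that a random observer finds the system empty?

ρ = λ/μ = 7.8/9.9 = 0.7879
P(0) = 1 - ρ = 1 - 0.7879 = 0.2121
The server is idle 21.21% of the time.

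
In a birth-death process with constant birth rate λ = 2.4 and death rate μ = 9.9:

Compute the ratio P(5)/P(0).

For constant rates: P(n)/P(0) = (λ/μ)^n
P(5)/P(0) = (2.4/9.9)^5 = 0.242424^5 = 0.0008373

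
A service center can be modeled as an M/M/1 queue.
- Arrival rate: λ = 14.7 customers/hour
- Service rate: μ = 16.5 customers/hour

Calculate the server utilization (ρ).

Server utilization: ρ = λ/μ
ρ = 14.7/16.5 = 0.8909
The server is busy 89.09% of the time.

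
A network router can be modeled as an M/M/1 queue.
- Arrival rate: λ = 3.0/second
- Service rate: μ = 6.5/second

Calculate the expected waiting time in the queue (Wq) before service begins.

First, compute utilization: ρ = λ/μ = 3.0/6.5 = 0.4615
For M/M/1: Wq = λ/(μ(μ-λ))
Wq = 3.0/(6.5 × (6.5-3.0))
Wq = 3.0/(6.5 × 3.50)
Wq = 0.1319 seconds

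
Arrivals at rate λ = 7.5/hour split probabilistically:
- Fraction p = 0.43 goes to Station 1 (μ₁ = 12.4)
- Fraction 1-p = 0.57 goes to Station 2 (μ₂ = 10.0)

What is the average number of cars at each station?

Effective rates: λ₁ = 7.5×0.43 = 3.225, λ₂ = 7.5×0.57 = 4.275
Station 1: ρ₁ = 3.225/12.4 = 0.2601, L₁ = ρ₁/(1-ρ₁) = 0.2601/(1-0.2601) = 0.3515
Station 2: ρ₂ = 4.275/10.0 = 0.4275, L₂ = ρ₂/(1-ρ₂) = 0.4275/(1-0.4275) = 0.7467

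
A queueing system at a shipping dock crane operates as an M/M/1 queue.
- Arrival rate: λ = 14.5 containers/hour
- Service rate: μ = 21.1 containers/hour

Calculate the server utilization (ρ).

Server utilization: ρ = λ/μ
ρ = 14.5/21.1 = 0.6872
The server is busy 68.72% of the time.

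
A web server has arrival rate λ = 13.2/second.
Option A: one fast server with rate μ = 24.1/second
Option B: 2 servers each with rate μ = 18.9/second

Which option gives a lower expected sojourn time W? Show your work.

Option A: single server μ = 24.1 (M/M/1)
  ρ_A = 13.2/24.1 = 0.5477
  W_A = 1/(μ-λ) = 1/(24.1-13.2) = 1/10.90 = 0.09174

Option B: 2 servers μ = 18.9 (M/M/2)
  ρ_B = λ/(cμ) = 13.2/(2×18.9) = 0.3492
  Offered load a = λ/μ = cρ = 13.2/18.9 = 0.6984
  P₀ = [ Σₙ₌₀^1 aⁿ/n! + a^2/(2!(1-ρ)) ]⁻¹
  Σ = a^0/0! + a^1/1! = 1.0000 + 0.6984 = 1.6984
  a^2/(2!(1-ρ)) = 0.4878/(2 × 0.6508) = 0.3748
  P₀ = 1/(1.6984 + 0.37476) = 0.4824
  Lq = P₀·a^2·ρ / (2!(1-ρ)²) = 0.48235 × 0.48778 × 0.34921 / (2 × 0.42353) = 0.09700
  Wq_B = Lq/λ = 0.09700/13.2 = 0.007348
  W_B = Wq_B + 1/μ = 0.007348 + 0.05291 = 0.06026

Since W_B = 0.06026 < W_A = 0.09174, Option B (multiple servers) has the shorter time in system.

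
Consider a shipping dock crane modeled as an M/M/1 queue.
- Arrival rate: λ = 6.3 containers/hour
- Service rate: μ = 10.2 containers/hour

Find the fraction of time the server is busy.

Server utilization: ρ = λ/μ
ρ = 6.3/10.2 = 0.6176
The server is busy 61.76% of the time.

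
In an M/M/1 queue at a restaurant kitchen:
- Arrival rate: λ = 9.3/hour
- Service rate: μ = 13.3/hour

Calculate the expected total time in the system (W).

First, compute utilization: ρ = λ/μ = 9.3/13.3 = 0.6992
For M/M/1: W = 1/(μ-λ)
W = 1/(13.3-9.3) = 1/4.00
W = 0.2500 hours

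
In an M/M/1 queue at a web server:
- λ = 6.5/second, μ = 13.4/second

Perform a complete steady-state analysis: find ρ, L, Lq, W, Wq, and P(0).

Step 1: ρ = λ/μ = 6.5/13.4 = 0.4851
Step 2: L = λ/(μ-λ) = 6.5/6.90 = 0.9420
Step 3: Lq = λ²/(μ(μ-λ)) = 42.25/(13.4×6.90) = 0.4570
Step 4: W = 1/(μ-λ) = 1/6.90 = 0.14493
Step 5: Wq = λ/(μ(μ-λ)) = 6.5/(13.4×6.90) = 0.07030
Step 6: P(0) = 1-ρ = 0.5149
Verify: L = λW = 6.5×0.14493 = 0.9420 ✔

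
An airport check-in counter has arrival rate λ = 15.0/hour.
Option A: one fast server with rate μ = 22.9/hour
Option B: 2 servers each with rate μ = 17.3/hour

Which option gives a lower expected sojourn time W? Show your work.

Option A: single server μ = 22.9 (M/M/1)
  ρ_A = 15.0/22.9 = 0.6550
  W_A = 1/(μ-λ) = 1/(22.9-15.0) = 1/7.90 = 0.1266

Option B: 2 servers μ = 17.3 (M/M/2)
  ρ_B = λ/(cμ) = 15.0/(2×17.3) = 0.4335
  Offered load a = λ/μ = cρ = 15.0/17.3 = 0.8671
  P₀ = [ Σₙ₌₀^1 aⁿ/n! + a^2/(2!(1-ρ)) ]⁻¹
  Σ = a^0/0! + a^1/1! = 1.0000 + 0.8671 = 1.8671
  a^2/(2!(1-ρ)) = 0.75178/(2 × 0.56647) = 0.6636
  P₀ = 1/(1.8671 + 0.66356) = 0.3952
  Lq = P₀·a^2·ρ / (2!(1-ρ)²) = 0.3952 × 0.7518 × 0.4335 / (2 × 0.3209) = 0.2007
  Wq_B = Lq/λ = 0.2007/15.0 = 0.01338
  W_B = Wq_B + 1/μ = 0.01338 + 0.05780 = 0.07118

Since W_B = 0.07118 < W_A = 0.1266, Option B (multiple servers) has the shorter time in system.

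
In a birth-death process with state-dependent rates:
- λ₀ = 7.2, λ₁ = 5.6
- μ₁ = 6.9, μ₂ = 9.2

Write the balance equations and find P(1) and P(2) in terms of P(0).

Balance equations:
State 0: λ₀P₀ = μ₁P₁ → P₁ = (λ₀/μ₁)P₀ = (7.2/6.9)P₀ = 1.0435P₀
State 1: P₂ = (λ₀λ₁)/(μ₁μ₂)P₀ = (7.2×5.6)/(6.9×9.2)P₀ = 0.6352P₀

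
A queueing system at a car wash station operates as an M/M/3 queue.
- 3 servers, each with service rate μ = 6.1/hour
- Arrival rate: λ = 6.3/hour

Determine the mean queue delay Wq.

Traffic intensity: ρ = λ/(cμ) = 6.3/(3×6.1) = 0.3443
Since ρ = 0.3443 < 1, system is stable.
Offered load a = λ/μ = cρ = 6.3/6.1 = 1.0328
P₀ = [ Σₙ₌₀^2 aⁿ/n! + a^3/(3!(1-ρ)) ]⁻¹
Σ = a^0/0! + a^1/1! + a^2/2! = 1.0000 + 1.0328 + 0.5333 = 2.5661
a^3/(3!(1-ρ)) = 1.1016/(6 × 0.6557) = 0.2800
P₀ = 1/(2.5661 + 0.2800) = 0.3514
Lq = P₀·a^3·ρ / (3!(1-ρ)²) = 0.35136 × 1.1016 × 0.34426 / (6 × 0.42999) = 0.05165
Wq = Lq/λ = 0.05165/6.3 = 0.008198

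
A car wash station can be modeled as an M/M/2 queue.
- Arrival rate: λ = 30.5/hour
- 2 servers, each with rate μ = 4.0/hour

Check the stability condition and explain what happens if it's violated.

Stability requires ρ = λ/(cμ) < 1
ρ = 30.5/(2 × 4.0) = 30.5/8.00 = 3.8125
Since 3.8125 ≥ 1, the system is UNSTABLE.
Need c > λ/μ = 30.5/4.0 = 7.62.
Minimum servers needed: c = 8.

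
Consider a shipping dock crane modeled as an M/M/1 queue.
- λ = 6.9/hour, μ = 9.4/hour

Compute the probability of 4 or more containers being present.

ρ = λ/μ = 6.9/9.4 = 0.7340
P(N ≥ n) = ρⁿ
P(N ≥ 4) = 0.7340^4
P(N ≥ 4) = 0.2903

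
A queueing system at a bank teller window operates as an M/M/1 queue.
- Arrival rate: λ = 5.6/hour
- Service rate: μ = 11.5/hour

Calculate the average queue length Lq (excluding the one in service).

ρ = λ/μ = 5.6/11.5 = 0.4870
For M/M/1: Lq = λ²/(μ(μ-λ))
Lq = 31.36/(11.5 × 5.90)
Lq = 0.4622 transactions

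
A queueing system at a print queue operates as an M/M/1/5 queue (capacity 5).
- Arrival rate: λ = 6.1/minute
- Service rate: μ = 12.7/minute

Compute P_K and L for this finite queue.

ρ = λ/μ = 6.1/12.7 = 0.480315
P₀ = (1-ρ)/(1-ρ^(K+1)) = (1-0.480315)/(1-0.480315^6) = 0.51968/0.98772 = 0.5261
P_K = P₀×ρ^K = 0.5261 × 0.480315^5 = 0.5261 × 0.02556 = 0.01345
Blocking probability P_5 = 0.01345 (1.35%)
L = ρ[1 - (K+1)ρ^K + Kρ^(K+1)] / [(1-ρ)(1-ρ^(K+1))]
L = 0.480315 × (1 - 6×0.02556 + 5×0.01228) / ((1 - 0.480315) × (1 - 0.01228)) = 0.8497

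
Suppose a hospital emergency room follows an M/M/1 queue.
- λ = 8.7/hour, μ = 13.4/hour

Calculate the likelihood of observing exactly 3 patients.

ρ = λ/μ = 8.7/13.4 = 0.64925
P(n) = (1-ρ)ρⁿ
P(3) = (1-0.64925) × 0.64925^3
P(3) = 0.35075 × 0.27368
P(3) = 0.09599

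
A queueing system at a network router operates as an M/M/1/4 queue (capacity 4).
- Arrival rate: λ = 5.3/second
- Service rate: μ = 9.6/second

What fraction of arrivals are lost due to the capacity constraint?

ρ = λ/μ = 5.3/9.6 = 0.55208
P₀ = (1-ρ)/(1-ρ^(K+1)) = (1-0.55208)/(1-0.55208^5) = 0.4479/0.9487 = 0.4721
P_K = P₀×ρ^K = 0.4721 × 0.55208^4 = 0.4721 × 0.09290 = 0.04386
Blocking probability = 4.39%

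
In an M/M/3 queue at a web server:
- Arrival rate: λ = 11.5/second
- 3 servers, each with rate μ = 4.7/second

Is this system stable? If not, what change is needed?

Stability requires ρ = λ/(cμ) < 1
ρ = 11.5/(3 × 4.7) = 11.5/14.10 = 0.8156
Since 0.8156 < 1, the system is STABLE.
The servers are busy 81.56% of the time.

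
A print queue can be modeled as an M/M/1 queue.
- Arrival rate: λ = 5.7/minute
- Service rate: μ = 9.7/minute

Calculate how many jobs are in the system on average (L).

ρ = λ/μ = 5.7/9.7 = 0.5876
For M/M/1: L = λ/(μ-λ)
L = 5.7/(9.7-5.7) = 5.7/4.00
L = 1.4250 jobs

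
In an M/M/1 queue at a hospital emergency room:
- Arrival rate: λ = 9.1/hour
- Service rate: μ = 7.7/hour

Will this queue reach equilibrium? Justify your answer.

Stability requires ρ = λ/(cμ) < 1
ρ = 9.1/(1 × 7.7) = 9.1/7.70 = 1.1818
Since 1.1818 ≥ 1, the system is UNSTABLE.
Queue grows without bound. Need μ > λ = 9.1.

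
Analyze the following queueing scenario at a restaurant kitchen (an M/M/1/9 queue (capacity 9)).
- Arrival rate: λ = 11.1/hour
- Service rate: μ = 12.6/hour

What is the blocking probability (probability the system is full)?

ρ = λ/μ = 11.1/12.6 = 0.88095
P₀ = (1-ρ)/(1-ρ^(K+1)) = (1-0.88095)/(1-0.88095^10) = 0.11905/0.71848 = 0.1657
P_K = P₀×ρ^K = 0.16570 × 0.88095^9 = 0.16570 × 0.31957 = 0.05295
Blocking probability = 5.30%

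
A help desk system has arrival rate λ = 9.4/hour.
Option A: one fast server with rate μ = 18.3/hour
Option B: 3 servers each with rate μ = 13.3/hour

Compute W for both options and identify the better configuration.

Option A: single server μ = 18.3 (M/M/1)
  ρ_A = 9.4/18.3 = 0.5137
  W_A = 1/(μ-λ) = 1/(18.3-9.4) = 1/8.90 = 0.1124

Option B: 3 servers μ = 13.3 (M/M/3)
  ρ_B = λ/(cμ) = 9.4/(3×13.3) = 0.2356
  Offered load a = λ/μ = cρ = 9.4/13.3 = 0.7068
  P₀ = [ Σₙ₌₀^2 aⁿ/n! + a^3/(3!(1-ρ)) ]⁻¹
  Σ = a^0/0! + a^1/1! + a^2/2! = 1.0000 + 0.70677 + 0.24976 = 1.9565
  a^3/(3!(1-ρ)) = 0.353044/(6 × 0.764411) = 0.07698
  P₀ = 1/(1.9565 + 0.07698) = 0.4918
  Lq = P₀·a^3·ρ / (3!(1-ρ)²) = 0.4918 × 0.3530 × 0.2356 / (6 × 0.5843) = 0.01167
  Wq_B = Lq/λ = 0.01167/9.4 = 0.001241
  W_B = Wq_B + 1/μ = 0.001241 + 0.07519 = 0.07643

Since W_B = 0.07643 < W_A = 0.1124, Option B (multiple servers) has the shorter time in system.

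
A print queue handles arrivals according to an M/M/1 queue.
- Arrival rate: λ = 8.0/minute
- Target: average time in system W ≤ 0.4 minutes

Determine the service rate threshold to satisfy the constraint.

For M/M/1: W = 1/(μ-λ)
Need W ≤ 0.4, so 1/(μ-λ) ≤ 0.4
μ - λ ≥ 1/0.4 = 2.5000
μ ≥ 8.0 + 2.5000 = 10.5000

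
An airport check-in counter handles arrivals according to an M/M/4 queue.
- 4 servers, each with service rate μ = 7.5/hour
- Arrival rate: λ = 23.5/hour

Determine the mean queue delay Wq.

Traffic intensity: ρ = λ/(cμ) = 23.5/(4×7.5) = 0.7833
Since ρ = 0.7833 < 1, system is stable.
Offered load a = λ/μ = cρ = 23.5/7.5 = 3.1333
P₀ = [ Σₙ₌₀^3 aⁿ/n! + a^4/(4!(1-ρ)) ]⁻¹
Σ = a^0/0! + a^1/1! + a^2/2! + a^3/3! = 1.0000 + 3.1333 + 4.9089 + 5.1271 = 14.1693
a^4/(4!(1-ρ)) = 96.3888/(24 × 0.216667) = 18.5363
P₀ = 1/(14.1693 + 18.5363) = 0.03058
Lq = P₀·a^4·ρ / (4!(1-ρ)²) = 0.030576 × 96.3888 × 0.78333 / (24 × 0.046944) = 2.0491
Wq = Lq/λ = 2.04906/23.5 = 0.08719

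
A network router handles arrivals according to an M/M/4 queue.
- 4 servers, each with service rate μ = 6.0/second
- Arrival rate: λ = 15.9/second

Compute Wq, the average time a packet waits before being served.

Traffic intensity: ρ = λ/(cμ) = 15.9/(4×6.0) = 0.6625
Since ρ = 0.6625 < 1, system is stable.
Offered load a = λ/μ = cρ = 15.9/6.0 = 2.6500
P₀ = [ Σₙ₌₀^3 aⁿ/n! + a^4/(4!(1-ρ)) ]⁻¹
Σ = a^0/0! + a^1/1! + a^2/2! + a^3/3! = 1.00000 + 2.65000 + 3.51125 + 3.10160 = 10.2629
a^4/(4!(1-ρ)) = 49.3155/(24 × 0.3375) = 6.0883
P₀ = 1/(10.2629 + 6.0883) = 0.06116
Lq = P₀·a^4·ρ / (4!(1-ρ)²) = 0.061158 × 49.3155 × 0.66250 / (24 × 0.11391) = 0.7309
Wq = Lq/λ = 0.7309/15.9 = 0.04597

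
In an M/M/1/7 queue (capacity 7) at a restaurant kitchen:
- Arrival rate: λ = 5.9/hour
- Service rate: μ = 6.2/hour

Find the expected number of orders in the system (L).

ρ = λ/μ = 5.9/6.2 = 0.95161
P₀ = (1-ρ)/(1-ρ^(K+1)) = (1-0.95161)/(1-0.95161^8) = 0.048390/0.32753 = 0.1477
P_K = P₀×ρ^K = 0.1477 × 0.95161^7 = 0.1477 × 0.7067 = 0.1044
L = ρ[1 - (K+1)ρ^K + Kρ^(K+1)] / [(1-ρ)(1-ρ^(K+1))]
L = 0.95161 × (1 - 8×0.7066640 + 7×0.6724685) / ((1 - 0.95161) × (1 - 0.6724685)) = 3.2403 orders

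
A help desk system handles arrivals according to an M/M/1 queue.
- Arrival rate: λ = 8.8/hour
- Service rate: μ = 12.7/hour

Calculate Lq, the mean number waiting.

ρ = λ/μ = 8.8/12.7 = 0.6929
For M/M/1: Lq = λ²/(μ(μ-λ))
Lq = 77.44/(12.7 × 3.90)
Lq = 1.5635 tickets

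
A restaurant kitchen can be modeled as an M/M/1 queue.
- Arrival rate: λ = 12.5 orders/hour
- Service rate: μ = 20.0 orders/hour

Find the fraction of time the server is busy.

Server utilization: ρ = λ/μ
ρ = 12.5/20.0 = 0.6250
The server is busy 62.50% of the time.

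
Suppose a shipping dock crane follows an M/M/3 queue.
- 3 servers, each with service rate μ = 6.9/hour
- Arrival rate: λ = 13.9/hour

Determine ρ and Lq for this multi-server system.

Traffic intensity: ρ = λ/(cμ) = 13.9/(3×6.9) = 0.6715
Since ρ = 0.6715 < 1, system is stable.
Offered load a = λ/μ = cρ = 13.9/6.9 = 2.0145
P₀ = [ Σₙ₌₀^2 aⁿ/n! + a^3/(3!(1-ρ)) ]⁻¹
Σ = a^0/0! + a^1/1! + a^2/2! = 1.0000 + 2.0145 + 2.0291 = 5.0436
a^3/(3!(1-ρ)) = 8.1752/(6 × 0.3285) = 4.1477
P₀ = 1/(5.0436 + 4.1477) = 0.1088
Lq = P₀·a^3·ρ / (3!(1-ρ)²) = 0.108799 × 8.17518 × 0.671498 / (6 × 0.107914) = 0.9224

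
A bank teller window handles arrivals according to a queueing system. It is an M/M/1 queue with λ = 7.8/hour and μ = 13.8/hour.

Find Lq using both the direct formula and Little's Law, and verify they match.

Method 1 (direct): Lq = λ²/(μ(μ-λ)) = 60.84/(13.8 × 6.00) = 0.7348

Method 2 (Little's Law):
W = 1/(μ-λ) = 1/6.00 = 0.166667
Wq = W - 1/μ = 0.166667 - 0.0724638 = 0.09420
Lq = λWq = 7.8 × 0.09420 = 0.7348 ✔ (matches Method 1)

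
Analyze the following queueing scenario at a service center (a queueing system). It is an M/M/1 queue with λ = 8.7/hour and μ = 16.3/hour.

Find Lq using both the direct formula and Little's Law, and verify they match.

Method 1 (direct): Lq = λ²/(μ(μ-λ)) = 75.69/(16.3 × 7.60) = 0.6110

Method 2 (Little's Law):
W = 1/(μ-λ) = 1/7.60 = 0.13158
Wq = W - 1/μ = 0.13158 - 0.061350 = 0.07023
Lq = λWq = 8.7 × 0.07023 = 0.6110 ✔ (matches Method 1)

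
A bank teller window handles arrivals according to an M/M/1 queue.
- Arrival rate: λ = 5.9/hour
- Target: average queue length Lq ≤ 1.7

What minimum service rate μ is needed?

For M/M/1: Lq = λ²/(μ(μ-λ))
Need Lq ≤ 1.7, i.e. μ(μ-λ) ≥ λ²/1.7
μ² - 5.9μ - 34.81/1.7 ≥ 0  →  μ² - 5.9μ - 20.47647 ≥ 0
Quadratic formula (positive root): μ = [λ + √(λ² + 4×20.47647)]/2
Discriminant: 34.81 + 4×20.47647 = 116.7159, √116.7159 = 10.80351
μ ≥ (5.9 + 10.80351)/2 = 8.3518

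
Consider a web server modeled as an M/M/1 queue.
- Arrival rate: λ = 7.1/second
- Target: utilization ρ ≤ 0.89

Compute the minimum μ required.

ρ = λ/μ, so μ = λ/ρ
μ ≥ 7.1/0.89 = 7.9775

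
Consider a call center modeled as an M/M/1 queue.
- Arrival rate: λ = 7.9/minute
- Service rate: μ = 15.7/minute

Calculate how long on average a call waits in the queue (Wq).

First, compute utilization: ρ = λ/μ = 7.9/15.7 = 0.5032
For M/M/1: Wq = λ/(μ(μ-λ))
Wq = 7.9/(15.7 × (15.7-7.9))
Wq = 7.9/(15.7 × 7.80)
Wq = 0.06451 minutes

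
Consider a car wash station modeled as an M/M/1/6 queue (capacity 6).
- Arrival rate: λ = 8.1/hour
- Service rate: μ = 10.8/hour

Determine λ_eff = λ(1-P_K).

ρ = λ/μ = 8.1/10.8 = 0.7500
P₀ = (1-ρ)/(1-ρ^(K+1)) = (1-0.7500)/(1-0.7500^7) = 0.2500/0.8665 = 0.2885
P_K = P₀×ρ^K = 0.2885 × 0.7500^6 = 0.2885 × 0.1780 = 0.05135
λ_eff = λ(1-P_K) = 8.1 × (1 - 0.05135) = 8.1 × 0.94865 = 7.6841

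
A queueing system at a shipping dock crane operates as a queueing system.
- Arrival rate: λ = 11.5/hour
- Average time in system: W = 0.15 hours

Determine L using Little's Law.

Little's Law: L = λW
L = 11.5 × 0.15 = 1.7250 containers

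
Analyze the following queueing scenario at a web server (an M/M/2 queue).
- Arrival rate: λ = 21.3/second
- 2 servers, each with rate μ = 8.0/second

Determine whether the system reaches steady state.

Stability requires ρ = λ/(cμ) < 1
ρ = 21.3/(2 × 8.0) = 21.3/16.00 = 1.3313
Since 1.3313 ≥ 1, the system is UNSTABLE.
Need c > λ/μ = 21.3/8.0 = 2.66.
Minimum servers needed: c = 3.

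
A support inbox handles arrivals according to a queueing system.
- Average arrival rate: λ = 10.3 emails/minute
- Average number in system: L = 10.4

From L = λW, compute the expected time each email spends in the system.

Little's Law: L = λW, so W = L/λ
W = 10.4/10.3 = 1.0097 minutes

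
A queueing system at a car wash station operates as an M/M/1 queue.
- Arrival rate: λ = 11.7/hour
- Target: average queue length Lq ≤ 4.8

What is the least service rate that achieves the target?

For M/M/1: Lq = λ²/(μ(μ-λ))
Need Lq ≤ 4.8, i.e. μ(μ-λ) ≥ λ²/4.8
μ² - 11.7μ - 136.89/4.8 ≥ 0  →  μ² - 11.7μ - 28.51875 ≥ 0
Quadratic formula (positive root): μ = [λ + √(λ² + 4×28.51875)]/2
Discriminant: 136.89 + 4×28.51875 = 250.9650, √250.9650 = 15.8419
μ ≥ (11.7 + 15.8419)/2 = 13.7709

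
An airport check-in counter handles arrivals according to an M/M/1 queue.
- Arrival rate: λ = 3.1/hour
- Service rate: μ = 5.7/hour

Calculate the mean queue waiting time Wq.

First, compute utilization: ρ = λ/μ = 3.1/5.7 = 0.5439
For M/M/1: Wq = λ/(μ(μ-λ))
Wq = 3.1/(5.7 × (5.7-3.1))
Wq = 3.1/(5.7 × 2.60)
Wq = 0.2092 hours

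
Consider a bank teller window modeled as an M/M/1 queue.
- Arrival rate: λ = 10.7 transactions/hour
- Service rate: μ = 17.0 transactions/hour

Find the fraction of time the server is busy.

Server utilization: ρ = λ/μ
ρ = 10.7/17.0 = 0.6294
The server is busy 62.94% of the time.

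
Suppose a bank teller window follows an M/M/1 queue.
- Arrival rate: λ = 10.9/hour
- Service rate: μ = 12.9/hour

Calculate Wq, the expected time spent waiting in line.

First, compute utilization: ρ = λ/μ = 10.9/12.9 = 0.8450
For M/M/1: Wq = λ/(μ(μ-λ))
Wq = 10.9/(12.9 × (12.9-10.9))
Wq = 10.9/(12.9 × 2.00)
Wq = 0.4225 hours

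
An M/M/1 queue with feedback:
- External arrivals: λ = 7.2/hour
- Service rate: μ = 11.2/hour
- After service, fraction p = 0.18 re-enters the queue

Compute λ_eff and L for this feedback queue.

Effective arrival rate: λ_eff = λ/(1-p) = 7.2/(1-0.18) = 7.2/0.82 = 8.7805
ρ = λ_eff/μ = 8.7805/11.2 = 0.78397
L = ρ/(1-ρ) = 0.78397/(1-0.78397) = 3.6290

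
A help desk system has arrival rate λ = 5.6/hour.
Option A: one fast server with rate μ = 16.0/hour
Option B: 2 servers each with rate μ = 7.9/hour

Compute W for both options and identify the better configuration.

Option A: single server μ = 16.0 (M/M/1)
  ρ_A = 5.6/16.0 = 0.3500
  W_A = 1/(μ-λ) = 1/(16.0-5.6) = 1/10.40 = 0.09615

Option B: 2 servers μ = 7.9 (M/M/2)
  ρ_B = λ/(cμ) = 5.6/(2×7.9) = 0.3544
  Offered load a = λ/μ = cρ = 5.6/7.9 = 0.7089
  P₀ = [ Σₙ₌₀^1 aⁿ/n! + a^2/(2!(1-ρ)) ]⁻¹
  Σ = a^0/0! + a^1/1! = 1.0000 + 0.7089 = 1.7089
  a^2/(2!(1-ρ)) = 0.5025/(2 × 0.6456) = 0.3892
  P₀ = 1/(1.7089 + 0.3892) = 0.4766
  Lq = P₀·a^2·ρ / (2!(1-ρ)²) = 0.4766 × 0.5025 × 0.3544 / (2 × 0.4168) = 0.1018
  Wq_B = Lq/λ = 0.10184/5.6 = 0.01819
  W_B = Wq_B + 1/μ = 0.01819 + 0.1266 = 0.1448

Since W_A = 0.09615 < W_B = 0.1448, Option A (single fast server) has the shorter time in system.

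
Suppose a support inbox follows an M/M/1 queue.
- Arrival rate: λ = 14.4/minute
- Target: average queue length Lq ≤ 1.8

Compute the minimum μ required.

For M/M/1: Lq = λ²/(μ(μ-λ))
Need Lq ≤ 1.8, i.e. μ(μ-λ) ≥ λ²/1.8
μ² - 14.4μ - 207.36/1.8 ≥ 0  →  μ² - 14.4μ - 115.2000 ≥ 0
Quadratic formula (positive root): μ = [λ + √(λ² + 4×115.2000)]/2
Discriminant: 207.36 + 4×115.2000 = 668.1600, √668.1600 = 25.8488
μ ≥ (14.4 + 25.8488)/2 = 20.1244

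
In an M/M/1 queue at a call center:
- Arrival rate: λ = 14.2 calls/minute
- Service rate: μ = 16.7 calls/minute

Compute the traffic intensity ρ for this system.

Server utilization: ρ = λ/μ
ρ = 14.2/16.7 = 0.8503
The server is busy 85.03% of the time.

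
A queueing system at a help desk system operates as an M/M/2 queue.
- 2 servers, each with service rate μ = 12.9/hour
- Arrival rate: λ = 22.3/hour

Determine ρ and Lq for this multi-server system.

Traffic intensity: ρ = λ/(cμ) = 22.3/(2×12.9) = 0.8643
Since ρ = 0.8643 < 1, system is stable.
Offered load a = λ/μ = cρ = 22.3/12.9 = 1.7287
P₀ = [ Σₙ₌₀^1 aⁿ/n! + a^2/(2!(1-ρ)) ]⁻¹
Σ = a^0/0! + a^1/1! = 1.0000 + 1.7287 = 2.7287
a^2/(2!(1-ρ)) = 2.98834/(2 × 0.135659) = 11.0142
P₀ = 1/(2.728682 + 11.01417) = 0.07277
Lq = P₀·a^2·ρ / (2!(1-ρ)²) = 0.072765 × 2.9883 × 0.86434 / (2 × 0.018403) = 5.1064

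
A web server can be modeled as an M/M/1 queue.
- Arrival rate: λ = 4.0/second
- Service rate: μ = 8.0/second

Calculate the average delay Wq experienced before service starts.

First, compute utilization: ρ = λ/μ = 4.0/8.0 = 0.5000
For M/M/1: Wq = λ/(μ(μ-λ))
Wq = 4.0/(8.0 × (8.0-4.0))
Wq = 4.0/(8.0 × 4.00)
Wq = 0.1250 seconds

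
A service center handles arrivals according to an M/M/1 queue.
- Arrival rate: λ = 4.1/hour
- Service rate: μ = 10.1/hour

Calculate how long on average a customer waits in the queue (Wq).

First, compute utilization: ρ = λ/μ = 4.1/10.1 = 0.4059
For M/M/1: Wq = λ/(μ(μ-λ))
Wq = 4.1/(10.1 × (10.1-4.1))
Wq = 4.1/(10.1 × 6.00)
Wq = 0.06766 hours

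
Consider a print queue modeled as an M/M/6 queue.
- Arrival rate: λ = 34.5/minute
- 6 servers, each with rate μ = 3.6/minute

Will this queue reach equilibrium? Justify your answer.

Stability requires ρ = λ/(cμ) < 1
ρ = 34.5/(6 × 3.6) = 34.5/21.60 = 1.5972
Since 1.5972 ≥ 1, the system is UNSTABLE.
Need c > λ/μ = 34.5/3.6 = 9.58.
Minimum servers needed: c = 10.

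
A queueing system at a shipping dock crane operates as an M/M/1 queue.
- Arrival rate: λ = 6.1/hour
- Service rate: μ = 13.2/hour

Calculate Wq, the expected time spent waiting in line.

First, compute utilization: ρ = λ/μ = 6.1/13.2 = 0.4621
For M/M/1: Wq = λ/(μ(μ-λ))
Wq = 6.1/(13.2 × (13.2-6.1))
Wq = 6.1/(13.2 × 7.10)
Wq = 0.06509 hours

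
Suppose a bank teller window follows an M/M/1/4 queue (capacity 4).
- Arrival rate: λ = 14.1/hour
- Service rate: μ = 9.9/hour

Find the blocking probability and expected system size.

ρ = λ/μ = 14.1/9.9 = 1.42424
P₀ = (1-ρ)/(1-ρ^(K+1)) = (1-1.42424)/(1-1.42424^5) = -0.42424/-4.8602 = 0.08729
P_K = P₀×ρ^K = 0.08729 × 1.42424^4 = 0.08729 × 4.1146 = 0.3592
Blocking probability P_4 = 0.3592 (35.92%)
L = ρ[1 - (K+1)ρ^K + Kρ^(K+1)] / [(1-ρ)(1-ρ^(K+1))]
L = 1.42424 × (1 - 5×4.11465 + 4×5.86025) / ((1 - 1.42424) × (1 - 5.86025)) = 2.6716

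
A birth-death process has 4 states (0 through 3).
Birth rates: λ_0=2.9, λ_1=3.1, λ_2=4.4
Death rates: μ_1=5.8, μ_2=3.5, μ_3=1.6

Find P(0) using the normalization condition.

Ratios P(n)/P(0) = (λ₀···λₙ₋₁)/(μ₁···μₙ):
P(1)/P(0) = (2.9)/(5.8) = 0.500000
P(2)/P(0) = (2.9×3.1)/(5.8×3.5) = 0.442857
P(3)/P(0) = (2.9×3.1×4.4)/(5.8×3.5×1.6) = 1.21786

Normalization: ∑ P(n) = 1
P(0) × (1.00000 + 0.500000 + 0.442857 + 1.21786) = 1
P(0) × 3.1607 = 1
P(0) = 1/3.1607 = 0.3164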